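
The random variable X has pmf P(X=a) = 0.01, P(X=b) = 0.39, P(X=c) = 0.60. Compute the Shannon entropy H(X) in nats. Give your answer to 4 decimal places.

H(X) = −Σ p·ln p.
  −(0.01)·ln(0.01) = 0.04605
  −(0.39)·ln(0.39) = 0.36723
  −(0.60)·ln(0.60) = 0.30650
Sum: 0.04605 + 0.36723 + 0.30650 = 0.7198 nats.

0.7198 nats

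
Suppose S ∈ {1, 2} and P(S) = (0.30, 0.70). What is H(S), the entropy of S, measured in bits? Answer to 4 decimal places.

0.8813 bits

H(S) = −Σ p·log₂ p.
  −(0.30)·log₂(0.30) = 0.52109
  −(0.70)·log₂(0.70) = 0.36020
Sum: 0.52109 + 0.36020 = 0.8813 bits.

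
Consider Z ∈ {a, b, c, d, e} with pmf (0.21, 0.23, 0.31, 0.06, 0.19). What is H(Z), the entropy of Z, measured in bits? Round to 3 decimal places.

2.183 bits

H(Z) = −Σ p·log₂ p.
  −(0.21)·log₂(0.21) = 0.4728
  −(0.23)·log₂(0.23) = 0.4877
  −(0.31)·log₂(0.31) = 0.5238
  −(0.06)·log₂(0.06) = 0.2435
  −(0.19)·log₂(0.19) = 0.4552
Sum: 0.4728 + 0.4877 + 0.5238 + 0.2435 + 0.4552 = 2.183 bits.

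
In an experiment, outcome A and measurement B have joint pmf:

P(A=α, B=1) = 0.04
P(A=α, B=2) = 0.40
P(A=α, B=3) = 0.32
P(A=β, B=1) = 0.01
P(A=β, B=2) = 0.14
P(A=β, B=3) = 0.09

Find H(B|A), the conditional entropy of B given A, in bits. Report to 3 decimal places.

Marginals: p(A) = (0.7600, 0.2400), p(B) = (0.0500, 0.5400, 0.4100).
H(B|A) = Σ p(A) · H(B|A=·).
  A=α: p=0.7600, H(B|A=α) = 1.2364
  A=β: p=0.2400, H(B|A=β) = 1.1753
Weighted sum = 1.222 bits.

1.222 bits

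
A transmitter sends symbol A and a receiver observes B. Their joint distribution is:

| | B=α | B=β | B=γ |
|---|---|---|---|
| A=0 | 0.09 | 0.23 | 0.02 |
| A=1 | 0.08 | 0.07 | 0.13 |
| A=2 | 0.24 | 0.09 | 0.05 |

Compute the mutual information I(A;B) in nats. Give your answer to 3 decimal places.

0.150 nats

Marginals: p(A) = (0.3400, 0.2800, 0.3800), p(B) = (0.4100, 0.3900, 0.2000).
I(A;B) = Σ p(x,y)·ln[p(x,y)/(p(x)p(y))].
  (0,α): 0.09·ln(0.6456) = -0.0394
  (0,β): 0.23·ln(1.7345) = 0.1267
  (0,γ): 0.02·ln(0.2941) = -0.0245
  (1,α): 0.08·ln(0.6969) = -0.0289
  (1,β): 0.07·ln(0.6410) = -0.0311
  (1,γ): 0.13·ln(2.3214) = 0.1095
  (2,α): 0.24·ln(1.5404) = 0.1037
  (2,β): 0.09·ln(0.6073) = -0.0449
  (2,γ): 0.05·ln(0.6579) = -0.0209
Sum = 0.150 nats.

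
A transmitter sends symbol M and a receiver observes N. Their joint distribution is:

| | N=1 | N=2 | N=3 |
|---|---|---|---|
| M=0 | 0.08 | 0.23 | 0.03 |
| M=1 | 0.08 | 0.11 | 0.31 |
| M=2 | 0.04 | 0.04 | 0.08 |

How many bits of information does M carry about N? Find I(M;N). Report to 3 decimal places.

Marginals: p(M) = (0.3400, 0.5000, 0.1600), p(N) = (0.2000, 0.3800, 0.4200).
I(M;N) = H(M) + H(N) − H(M,N).
H(M) = 1.4522, H(N) = 1.5205, H(M,N) = 2.7595.
I(M;N) = 1.4522 + 1.5205 − 2.7595 = 0.213 bits.

0.213 bits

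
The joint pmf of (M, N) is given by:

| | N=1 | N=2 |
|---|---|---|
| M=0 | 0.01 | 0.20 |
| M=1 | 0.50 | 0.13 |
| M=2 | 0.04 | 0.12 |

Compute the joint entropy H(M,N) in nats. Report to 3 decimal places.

1.363 nats

H(M,N) = −Σ p(x,y)·ln p(x,y) over all 6 cells.
  cell (0,1): −0.01·ln0.01 = 0.0461
  cell (0,2): −0.20·ln0.20 = 0.3219
  cell (1,1): −0.50·ln0.50 = 0.3466
  cell (1,2): −0.13·ln0.13 = 0.2652
  cell (2,1): −0.04·ln0.04 = 0.1288
  cell (2,2): −0.12·ln0.12 = 0.2544
Sum = 1.363 nats.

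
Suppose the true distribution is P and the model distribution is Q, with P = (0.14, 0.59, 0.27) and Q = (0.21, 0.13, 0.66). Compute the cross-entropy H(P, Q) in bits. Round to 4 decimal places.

2.2137 bits

H(P,Q) = −Σ p·log₂ q.
  −0.14·log₂(0.21) = 0.31522
  −0.59·log₂(0.13) = 1.73662
  −0.27·log₂(0.66) = 0.16185
H(P,Q) = 2.2137 bits.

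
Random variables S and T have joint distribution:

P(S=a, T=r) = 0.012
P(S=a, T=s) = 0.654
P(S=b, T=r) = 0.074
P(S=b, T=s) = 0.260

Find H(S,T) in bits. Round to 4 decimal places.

H(S,T) = −Σ p(x,y)·log₂ p(x,y) over all 4 cells.
  cell (a,r): −0.012·log₂0.012 = 0.07657
  cell (a,s): −0.654·log₂0.654 = 0.40066
  cell (b,r): −0.074·log₂0.074 = 0.27797
  cell (b,s): −0.260·log₂0.260 = 0.50529
Sum = 1.2605 bits.

1.2605 bits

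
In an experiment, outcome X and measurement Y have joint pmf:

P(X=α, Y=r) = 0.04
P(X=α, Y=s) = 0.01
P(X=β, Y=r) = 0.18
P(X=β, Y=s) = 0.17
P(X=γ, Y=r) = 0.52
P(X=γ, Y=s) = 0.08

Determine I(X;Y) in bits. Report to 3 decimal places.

Marginals: p(X) = (0.0500, 0.3500, 0.6000), p(Y) = (0.7400, 0.2600).
I(X;Y) = H(X) + H(Y) − H(X,Y).
H(X) = 1.1884, H(Y) = 0.8267, H(X,Y) = 1.9142.
I(X;Y) = 1.1884 + 0.8267 − 1.9142 = 0.101 bits.

0.101 bits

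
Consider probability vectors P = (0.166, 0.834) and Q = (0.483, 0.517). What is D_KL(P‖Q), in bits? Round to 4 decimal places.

D(P‖Q) = Σ p·log₂(p/q).
  0.166·log₂(0.166/0.483) = -0.25578
  0.834·log₂(0.834/0.517) = 0.57536
D(P‖Q) = 0.3196 bits.

0.3196 bits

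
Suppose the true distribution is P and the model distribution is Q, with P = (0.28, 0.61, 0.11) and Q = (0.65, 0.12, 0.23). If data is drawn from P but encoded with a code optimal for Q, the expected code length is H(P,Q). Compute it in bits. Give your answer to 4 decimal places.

2.2732 bits

H(P,Q) = −Σ p·log₂ q.
  −0.28·log₂(0.65) = 0.17402
  −0.61·log₂(0.12) = 1.86593
  −0.11·log₂(0.23) = 0.23323
H(P,Q) = 2.2732 bits.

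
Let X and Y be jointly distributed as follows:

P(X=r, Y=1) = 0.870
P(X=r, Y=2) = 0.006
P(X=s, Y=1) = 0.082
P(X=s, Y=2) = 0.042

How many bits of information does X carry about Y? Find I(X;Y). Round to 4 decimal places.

0.1116 bits

Marginals: p(X) = (0.8760, 0.1240), p(Y) = (0.9520, 0.0480).
I(X;Y) = H(X) + H(Y) − H(X,Y).
H(X) = 0.5408, H(Y) = 0.2778, H(X,Y) = 0.7070.
I(X;Y) = 0.5408 + 0.2778 − 0.7070 = 0.1116 bits.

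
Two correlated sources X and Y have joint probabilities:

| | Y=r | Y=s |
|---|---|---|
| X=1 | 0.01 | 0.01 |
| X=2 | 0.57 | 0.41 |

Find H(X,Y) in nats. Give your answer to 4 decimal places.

H(X,Y) = −Σ p(x,y)·ln p(x,y) over all 4 cells.
  cell (1,r): −0.01·ln0.01 = 0.04605
  cell (1,s): −0.01·ln0.01 = 0.04605
  cell (2,r): −0.57·ln0.57 = 0.32041
  cell (2,s): −0.41·ln0.41 = 0.36556
Sum = 0.7781 nats.

0.7781 nats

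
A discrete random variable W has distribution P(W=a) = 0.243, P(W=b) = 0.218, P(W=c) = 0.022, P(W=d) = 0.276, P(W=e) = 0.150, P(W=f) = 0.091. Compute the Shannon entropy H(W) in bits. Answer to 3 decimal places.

2.334 bits

H(W) = −Σ p·log₂ p.
  −(0.243)·log₂(0.243) = 0.4960
  −(0.218)·log₂(0.218) = 0.4791
  −(0.022)·log₂(0.022) = 0.1211
  −(0.276)·log₂(0.276) = 0.5126
  −(0.150)·log₂(0.150) = 0.4105
  −(0.091)·log₂(0.091) = 0.3147
Sum: 0.4960 + 0.4791 + 0.1211 + 0.5126 + 0.4105 + 0.3147 = 2.334 bits.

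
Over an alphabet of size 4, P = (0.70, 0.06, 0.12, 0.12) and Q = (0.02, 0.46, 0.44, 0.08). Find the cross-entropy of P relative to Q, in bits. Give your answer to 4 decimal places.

4.5973 bits

H(P,Q) = −Σ p·log₂ q.
  −0.70·log₂(0.02) = 3.95070
  −0.06·log₂(0.46) = 0.06722
  −0.12·log₂(0.44) = 0.14213
  −0.12·log₂(0.08) = 0.43726
H(P,Q) = 4.5973 bits.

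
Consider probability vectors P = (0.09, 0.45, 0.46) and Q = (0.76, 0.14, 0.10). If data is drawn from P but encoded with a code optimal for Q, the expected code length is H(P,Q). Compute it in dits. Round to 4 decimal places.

H(P,Q) = −Σ p·log₁₀ q.
  −0.09·log₁₀(0.76) = 0.01073
  −0.45·log₁₀(0.14) = 0.38424
  −0.46·log₁₀(0.10) = 0.46000
H(P,Q) = 0.8550 dits.

0.8550 dits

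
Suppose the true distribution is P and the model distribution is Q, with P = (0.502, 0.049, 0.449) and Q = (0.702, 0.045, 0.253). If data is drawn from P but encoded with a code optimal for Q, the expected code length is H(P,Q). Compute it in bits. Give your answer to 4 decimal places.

H(P,Q) = −Σ p·log₂ q.
  −0.502·log₂(0.702) = 0.25625
  −0.049·log₂(0.045) = 0.21922
  −0.449·log₂(0.253) = 0.89027
H(P,Q) = 1.3657 bits.

1.3657 bits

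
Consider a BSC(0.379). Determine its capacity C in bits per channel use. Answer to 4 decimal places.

0.0427 bits

Binary symmetric channel: C = 1 − h₂(ε) where h₂ is the binary entropy function.
h₂(0.379) = −0.379·log₂0.379 − 0.621·log₂0.621 = 0.9573.
C = 1 − 0.9573 = 0.0427 bits per channel use.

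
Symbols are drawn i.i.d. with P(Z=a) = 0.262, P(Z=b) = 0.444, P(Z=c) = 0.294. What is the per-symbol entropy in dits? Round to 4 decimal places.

0.4653 dits

H(Z) = −Σ p·log₁₀ p.
  −(0.262)·log₁₀(0.262) = 0.15241
  −(0.444)·log₁₀(0.444) = 0.15656
  −(0.294)·log₁₀(0.294) = 0.15631
Sum: 0.15241 + 0.15656 + 0.15631 = 0.4653 dits.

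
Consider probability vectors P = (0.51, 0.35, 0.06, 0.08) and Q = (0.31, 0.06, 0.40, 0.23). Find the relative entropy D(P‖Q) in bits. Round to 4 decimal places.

D(P‖Q) = Σ p·log₂(p/q).
  0.51·log₂(0.51/0.31) = 0.36630
  0.35·log₂(0.35/0.06) = 0.89051
  0.06·log₂(0.06/0.40) = -0.16422
  0.08·log₂(0.08/0.23) = -0.12188
D(P‖Q) = 0.9707 bits.

0.9707 bits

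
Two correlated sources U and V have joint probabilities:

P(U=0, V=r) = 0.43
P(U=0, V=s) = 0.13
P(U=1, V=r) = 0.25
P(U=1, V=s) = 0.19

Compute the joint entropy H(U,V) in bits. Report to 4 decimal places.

H(U,V) = −Σ p(x,y)·log₂ p(x,y) over all 4 cells.
  cell (0,r): −0.43·log₂0.43 = 0.52356
  cell (0,s): −0.13·log₂0.13 = 0.38264
  cell (1,r): −0.25·log₂0.25 = 0.50000
  cell (1,s): −0.19·log₂0.19 = 0.45523
Sum = 1.8614 bits.

1.8614 bits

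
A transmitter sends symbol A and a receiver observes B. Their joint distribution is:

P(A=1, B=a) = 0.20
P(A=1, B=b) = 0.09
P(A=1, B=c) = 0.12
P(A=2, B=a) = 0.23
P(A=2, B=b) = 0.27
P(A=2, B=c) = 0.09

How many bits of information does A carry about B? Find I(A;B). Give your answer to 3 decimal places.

0.049 bits

Marginals: p(A) = (0.4100, 0.5900), p(B) = (0.4300, 0.3600, 0.2100).
I(A;B) = Σ p(x,y)·log₂[p(x,y)/(p(x)p(y))].
  (1,a): 0.20·log₂(1.1344) = 0.0364
  (1,b): 0.09·log₂(0.6098) = -0.0642
  (1,c): 0.12·log₂(1.3937) = 0.0575
  (2,a): 0.23·log₂(0.9066) = -0.0325
  (2,b): 0.27·log₂(1.2712) = 0.0935
  (2,c): 0.09·log₂(0.7264) = -0.0415
Sum = 0.049 bits.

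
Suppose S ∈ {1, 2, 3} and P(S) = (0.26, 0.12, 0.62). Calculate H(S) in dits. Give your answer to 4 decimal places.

H(S) = −Σ p·log₁₀ p.
  −(0.26)·log₁₀(0.26) = 0.15211
  −(0.12)·log₁₀(0.12) = 0.11050
  −(0.62)·log₁₀(0.62) = 0.12872
Sum: 0.15211 + 0.11050 + 0.12872 = 0.3913 dits.

0.3913 dits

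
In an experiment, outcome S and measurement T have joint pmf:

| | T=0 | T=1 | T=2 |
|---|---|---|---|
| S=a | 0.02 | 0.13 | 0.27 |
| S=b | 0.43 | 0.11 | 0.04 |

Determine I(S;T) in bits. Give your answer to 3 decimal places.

Marginals: p(S) = (0.4200, 0.5800), p(T) = (0.4500, 0.2400, 0.3100).
I(S;T) = Σ p(x,y)·log₂[p(x,y)/(p(x)p(y))].
  (a,0): 0.02·log₂(0.1058) = -0.0648
  (a,1): 0.13·log₂(1.2897) = 0.0477
  (a,2): 0.27·log₂(2.0737) = 0.2841
  (b,0): 0.43·log₂(1.6475) = 0.3097
  (b,1): 0.11·log₂(0.7902) = -0.0374
  (b,2): 0.04·log₂(0.2225) = -0.0867
Sum = 0.453 bits.

0.453 bits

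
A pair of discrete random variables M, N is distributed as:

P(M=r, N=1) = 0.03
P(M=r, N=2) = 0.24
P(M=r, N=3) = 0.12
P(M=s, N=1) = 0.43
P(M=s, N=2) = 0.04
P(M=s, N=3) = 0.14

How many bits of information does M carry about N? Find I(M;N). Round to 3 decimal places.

Marginals: p(M) = (0.3900, 0.6100), p(N) = (0.4600, 0.2800, 0.2600).
I(M;N) = H(M) + H(N) − H(M,N).
H(M) = 0.9648, H(N) = 1.5348, H(M,N) = 2.1194.
I(M;N) = 0.9648 + 1.5348 − 2.1194 = 0.380 bits.

0.380 bits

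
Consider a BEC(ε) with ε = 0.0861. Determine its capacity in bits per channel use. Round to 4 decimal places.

Binary erasure channel: capacity C = 1 − ε.
C = 1 − 0.0861 = 0.9139 bits per channel use.

0.9139 bits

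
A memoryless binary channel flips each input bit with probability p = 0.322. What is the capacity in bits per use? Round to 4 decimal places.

0.0935 bits

Binary symmetric channel: C = 1 − h₂(ε) where h₂ is the binary entropy function.
h₂(0.322) = −0.322·log₂0.322 − 0.678·log₂0.678 = 0.9065.
C = 1 − 0.9065 = 0.0935 bits per channel use.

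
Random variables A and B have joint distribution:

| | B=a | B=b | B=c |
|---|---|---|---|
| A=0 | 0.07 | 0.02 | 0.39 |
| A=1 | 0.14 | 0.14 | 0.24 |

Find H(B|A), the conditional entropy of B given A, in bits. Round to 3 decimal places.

Marginals: p(A) = (0.4800, 0.5200), p(B) = (0.2100, 0.1600, 0.6300).
H(B|A) = Σ p(A) · H(B|A=·).
  A=0: p=0.4800, H(B|A=0) = 0.8395
  A=1: p=0.5200, H(B|A=1) = 1.5342
Weighted sum = 1.201 bits.

1.201 bits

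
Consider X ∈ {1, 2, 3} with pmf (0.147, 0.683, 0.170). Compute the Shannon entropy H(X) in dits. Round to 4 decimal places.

H(X) = −Σ p·log₁₀ p.
  −(0.147)·log₁₀(0.147) = 0.12240
  −(0.683)·log₁₀(0.683) = 0.11309
  −(0.170)·log₁₀(0.170) = 0.13082
Sum: 0.12240 + 0.11309 + 0.13082 = 0.3663 dits.

0.3663 dits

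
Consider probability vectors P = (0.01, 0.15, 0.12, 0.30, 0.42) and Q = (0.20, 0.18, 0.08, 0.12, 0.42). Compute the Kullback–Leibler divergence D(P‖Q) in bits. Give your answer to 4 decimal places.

0.3841 bits

D(P‖Q) = Σ p·log₂(p/q).
  0.01·log₂(0.01/0.20) = -0.04322
  0.15·log₂(0.15/0.18) = -0.03946
  0.12·log₂(0.12/0.08) = 0.07020
  0.30·log₂(0.30/0.12) = 0.39658
  0.42·log₂(0.42/0.42) = 0.00000
D(P‖Q) = 0.3841 bits.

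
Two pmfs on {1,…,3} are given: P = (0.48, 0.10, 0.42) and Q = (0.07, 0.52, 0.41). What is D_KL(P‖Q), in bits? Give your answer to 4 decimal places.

D(P‖Q) = Σ p·log₂(p/q).
  0.48·log₂(0.48/0.07) = 1.33325
  0.10·log₂(0.10/0.52) = -0.23785
  0.42·log₂(0.42/0.41) = 0.01460
D(P‖Q) = 1.1100 bits.

1.1100 bits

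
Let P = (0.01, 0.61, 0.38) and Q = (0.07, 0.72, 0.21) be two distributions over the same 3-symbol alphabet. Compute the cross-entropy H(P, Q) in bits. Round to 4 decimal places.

H(P,Q) = −Σ p·log₂ q.
  −0.01·log₂(0.07) = 0.03837
  −0.61·log₂(0.72) = 0.28910
  −0.38·log₂(0.21) = 0.85558
H(P,Q) = 1.1830 bits.

1.1830 bits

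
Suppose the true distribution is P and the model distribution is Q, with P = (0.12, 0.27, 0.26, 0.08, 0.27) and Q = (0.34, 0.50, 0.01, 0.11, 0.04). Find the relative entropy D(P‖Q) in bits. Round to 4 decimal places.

1.5089 bits

D(P‖Q) = Σ p·log₂(p/q).
  0.12·log₂(0.12/0.34) = -0.18030
  0.27·log₂(0.27/0.50) = -0.24002
  0.26·log₂(0.26/0.01) = 1.22211
  0.08·log₂(0.08/0.11) = -0.03675
  0.27·log₂(0.27/0.04) = 0.74382
D(P‖Q) = 1.5089 bits.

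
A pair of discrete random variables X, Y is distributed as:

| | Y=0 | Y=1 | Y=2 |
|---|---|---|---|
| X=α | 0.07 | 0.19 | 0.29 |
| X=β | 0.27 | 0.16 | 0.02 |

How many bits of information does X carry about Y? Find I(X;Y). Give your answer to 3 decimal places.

0.288 bits

Marginals: p(X) = (0.5500, 0.4500), p(Y) = (0.3400, 0.3500, 0.3100).
I(X;Y) = Σ p(x,y)·log₂[p(x,y)/(p(x)p(y))].
  (α,0): 0.07·log₂(0.3743) = -0.0992
  (α,1): 0.19·log₂(0.9870) = -0.0036
  (α,2): 0.29·log₂(1.7009) = 0.2222
  (β,0): 0.27·log₂(1.7647) = 0.2212
  (β,1): 0.16·log₂(1.0159) = 0.0036
  (β,2): 0.02·log₂(0.1434) = -0.0560
Sum = 0.288 bits.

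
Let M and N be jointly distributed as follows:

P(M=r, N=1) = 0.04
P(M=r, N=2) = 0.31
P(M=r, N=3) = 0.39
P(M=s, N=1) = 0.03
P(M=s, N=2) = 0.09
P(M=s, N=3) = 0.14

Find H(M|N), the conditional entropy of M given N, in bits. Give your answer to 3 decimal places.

Marginals: p(M) = (0.7400, 0.2600), p(N) = (0.0700, 0.4000, 0.5300).
H(M|N) = Σ p(N) · H(M|N=·).
  N=1: p=0.0700, H(M|N=1) = 0.9852
  N=2: p=0.4000, H(M|N=2) = 0.7692
  N=3: p=0.5300, H(M|N=3) = 0.8329
Weighted sum = 0.818 bits.

0.818 bits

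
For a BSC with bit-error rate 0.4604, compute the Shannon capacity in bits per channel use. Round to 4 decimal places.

0.0045 bits

Binary symmetric channel: C = 1 − h₂(ε) where h₂ is the binary entropy function.
h₂(0.4604) = −0.4604·log₂0.4604 − 0.5396·log₂0.5396 = 0.9955.
C = 1 − 0.9955 = 0.0045 bits per channel use.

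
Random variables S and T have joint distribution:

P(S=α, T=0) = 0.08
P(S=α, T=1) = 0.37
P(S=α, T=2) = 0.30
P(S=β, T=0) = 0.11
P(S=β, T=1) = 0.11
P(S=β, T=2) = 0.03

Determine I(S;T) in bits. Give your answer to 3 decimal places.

Marginals: p(S) = (0.7500, 0.2500), p(T) = (0.1900, 0.4800, 0.3300).
I(S;T) = H(S) + H(T) − H(S,T).
H(S) = 0.8113, H(T) = 1.4913, H(S,T) = 2.1957.
I(S;T) = 0.8113 + 1.4913 − 2.1957 = 0.107 bits.

0.107 bits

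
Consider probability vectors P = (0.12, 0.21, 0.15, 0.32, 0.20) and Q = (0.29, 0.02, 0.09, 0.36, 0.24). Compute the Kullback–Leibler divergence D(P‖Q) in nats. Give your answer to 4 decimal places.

0.3904 nats

D(P‖Q) = Σ p·ln(p/q).
  0.12·ln(0.12/0.29) = -0.10589
  0.21·ln(0.21/0.02) = 0.49379
  0.15·ln(0.15/0.09) = 0.07662
  0.32·ln(0.32/0.36) = -0.03769
  0.20·ln(0.20/0.24) = -0.03646
D(P‖Q) = 0.3904 nats.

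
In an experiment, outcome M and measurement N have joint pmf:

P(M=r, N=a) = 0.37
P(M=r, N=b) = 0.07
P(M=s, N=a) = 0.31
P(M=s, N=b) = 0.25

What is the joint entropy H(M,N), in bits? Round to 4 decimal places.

1.8231 bits

H(M,N) = −Σ p(x,y)·log₂ p(x,y) over all 4 cells.
  cell (r,a): −0.37·log₂0.37 = 0.53073
  cell (r,b): −0.07·log₂0.07 = 0.26856
  cell (s,a): −0.31·log₂0.31 = 0.52379
  cell (s,b): −0.25·log₂0.25 = 0.50000
Sum = 1.8231 bits.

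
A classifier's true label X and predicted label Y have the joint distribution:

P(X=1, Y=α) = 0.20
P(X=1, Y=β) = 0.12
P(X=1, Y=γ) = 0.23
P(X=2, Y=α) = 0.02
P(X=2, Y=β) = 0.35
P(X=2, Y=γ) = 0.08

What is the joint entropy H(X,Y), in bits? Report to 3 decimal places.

2.254 bits

H(X,Y) = −Σ p(x,y)·log₂ p(x,y) over all 6 cells.
  cell (1,α): −0.20·log₂0.20 = 0.4644
  cell (1,β): −0.12·log₂0.12 = 0.3671
  cell (1,γ): −0.23·log₂0.23 = 0.4877
  cell (2,α): −0.02·log₂0.02 = 0.1129
  cell (2,β): −0.35·log₂0.35 = 0.5301
  cell (2,γ): −0.08·log₂0.08 = 0.2915
Sum = 2.254 bits.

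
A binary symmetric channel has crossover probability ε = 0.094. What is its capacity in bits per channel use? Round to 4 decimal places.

Binary symmetric channel: C = 1 − h₂(ε) where h₂ is the binary entropy function.
h₂(0.094) = −0.094·log₂0.094 − 0.906·log₂0.906 = 0.4497.
C = 1 − 0.4497 = 0.5503 bits per channel use.

0.5503 bits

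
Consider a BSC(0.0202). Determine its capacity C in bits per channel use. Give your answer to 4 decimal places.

0.8574 bits

Binary symmetric channel: C = 1 − h₂(ε) where h₂ is the binary entropy function.
h₂(0.0202) = −0.0202·log₂0.0202 − 0.9798·log₂0.9798 = 0.1426.
C = 1 − 0.1426 = 0.8574 bits per channel use.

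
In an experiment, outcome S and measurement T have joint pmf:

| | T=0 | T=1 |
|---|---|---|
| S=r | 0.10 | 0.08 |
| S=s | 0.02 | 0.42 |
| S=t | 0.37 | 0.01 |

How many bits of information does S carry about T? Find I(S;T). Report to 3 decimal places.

0.637 bits

Marginals: p(S) = (0.1800, 0.4400, 0.3800), p(T) = (0.4900, 0.5100).
I(S;T) = H(S) + H(T) − H(S,T).
H(S) = 1.4969, H(T) = 0.9997, H(S,T) = 1.8594.
I(S;T) = 1.4969 + 0.9997 − 1.8594 = 0.637 bits.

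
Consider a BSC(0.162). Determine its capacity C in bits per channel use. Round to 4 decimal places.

0.3609 bits

Binary symmetric channel: C = 1 − h₂(ε) where h₂ is the binary entropy function.
h₂(0.162) = −0.162·log₂0.162 − 0.838·log₂0.838 = 0.6391.
C = 1 − 0.6391 = 0.3609 bits per channel use.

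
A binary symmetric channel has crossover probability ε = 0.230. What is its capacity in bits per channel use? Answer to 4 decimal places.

0.2220 bits

Binary symmetric channel: C = 1 − h₂(ε) where h₂ is the binary entropy function.
h₂(0.230) = −0.230·log₂0.230 − 0.770·log₂0.770 = 0.7780.
C = 1 − 0.7780 = 0.2220 bits per channel use.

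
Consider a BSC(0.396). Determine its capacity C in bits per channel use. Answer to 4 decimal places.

Binary symmetric channel: C = 1 − h₂(ε) where h₂ is the binary entropy function.
h₂(0.396) = −0.396·log₂0.396 − 0.604·log₂0.604 = 0.9686.
C = 1 − 0.9686 = 0.0314 bits per channel use.

0.0314 bits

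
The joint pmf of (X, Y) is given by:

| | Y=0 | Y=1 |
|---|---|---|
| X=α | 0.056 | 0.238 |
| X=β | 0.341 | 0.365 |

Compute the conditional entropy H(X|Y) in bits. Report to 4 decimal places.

Marginals: p(X) = (0.2940, 0.7060), p(Y) = (0.3970, 0.6030).
H(X|Y) = Σ p(Y) · H(X|Y=·).
  Y=0: p=0.3970, H(X|Y=0) = 0.5870
  Y=1: p=0.6030, H(X|Y=1) = 0.9678
Weighted sum = 0.8166 bits.

0.8166 bits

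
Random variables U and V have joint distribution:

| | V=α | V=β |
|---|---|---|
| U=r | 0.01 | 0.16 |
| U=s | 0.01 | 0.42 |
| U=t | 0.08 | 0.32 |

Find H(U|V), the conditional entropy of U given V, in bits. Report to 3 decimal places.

Chain rule: H(U|V) = H(U,V) − H(V).
Marginals: p(U) = (0.1700, 0.4300, 0.4000), p(V) = (0.1000, 0.9000).
H(U,V) = 1.8991 bits; H(V) = 0.4690 bits.
H(U|V) = 1.8991 − 0.4690 = 1.430 bits.

1.430 bits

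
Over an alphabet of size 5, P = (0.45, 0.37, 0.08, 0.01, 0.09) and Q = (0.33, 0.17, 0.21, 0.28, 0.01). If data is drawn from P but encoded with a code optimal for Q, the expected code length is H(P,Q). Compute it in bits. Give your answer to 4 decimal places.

2.4621 bits

H(P,Q) = −Σ p·log₂ q.
  −0.45·log₂(0.33) = 0.71976
  −0.37·log₂(0.17) = 0.94587
  −0.08·log₂(0.21) = 0.18012
  −0.01·log₂(0.28) = 0.01837
  −0.09·log₂(0.01) = 0.59795
H(P,Q) = 2.4621 bits.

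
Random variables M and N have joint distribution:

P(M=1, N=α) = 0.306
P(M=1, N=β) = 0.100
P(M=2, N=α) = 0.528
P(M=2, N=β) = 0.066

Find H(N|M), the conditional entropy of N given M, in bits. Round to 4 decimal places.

0.6259 bits

Chain rule: H(N|M) = H(M,N) − H(M).
Marginals: p(M) = (0.4060, 0.5940), p(N) = (0.8340, 0.1660).
H(M,N) = 1.6003 bits; H(M) = 0.9744 bits.
H(N|M) = 1.6003 − 0.9744 = 0.6259 bits.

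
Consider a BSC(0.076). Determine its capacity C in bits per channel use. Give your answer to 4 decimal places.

Binary symmetric channel: C = 1 − h₂(ε) where h₂ is the binary entropy function.
h₂(0.076) = −0.076·log₂0.076 − 0.924·log₂0.924 = 0.3879.
C = 1 − 0.3879 = 0.6121 bits per channel use.

0.6121 bits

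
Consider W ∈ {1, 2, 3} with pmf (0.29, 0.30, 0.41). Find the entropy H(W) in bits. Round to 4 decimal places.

H(W) = −Σ p·log₂ p.
  −(0.29)·log₂(0.29) = 0.51790
  −(0.30)·log₂(0.30) = 0.52109
  −(0.41)·log₂(0.41) = 0.52738
Sum: 0.51790 + 0.52109 + 0.52738 = 1.5664 bits.

1.5664 bits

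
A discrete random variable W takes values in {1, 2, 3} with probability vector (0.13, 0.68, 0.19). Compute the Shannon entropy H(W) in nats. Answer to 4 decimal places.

0.8430 nats

H(W) = −Σ p·ln p.
  −(0.13)·ln(0.13) = 0.26523
  −(0.68)·ln(0.68) = 0.26225
  −(0.19)·ln(0.19) = 0.31554
Sum: 0.26523 + 0.26225 + 0.31554 = 0.8430 nats.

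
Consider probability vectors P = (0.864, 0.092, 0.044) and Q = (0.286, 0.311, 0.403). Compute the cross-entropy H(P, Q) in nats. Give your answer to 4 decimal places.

1.2290 nats

H(P,Q) = −Σ p·ln q.
  −0.864·ln(0.286) = 1.08152
  −0.092·ln(0.311) = 0.10745
  −0.044·ln(0.403) = 0.03999
H(P,Q) = 1.2290 nats.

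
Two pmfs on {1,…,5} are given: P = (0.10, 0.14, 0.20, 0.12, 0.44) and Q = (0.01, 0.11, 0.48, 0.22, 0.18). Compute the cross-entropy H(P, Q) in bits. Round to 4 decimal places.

H(P,Q) = −Σ p·log₂ q.
  −0.10·log₂(0.01) = 0.66439
  −0.14·log₂(0.11) = 0.44582
  −0.20·log₂(0.48) = 0.21178
  −0.12·log₂(0.22) = 0.26213
  −0.44·log₂(0.18) = 1.08853
H(P,Q) = 2.6726 bits.

2.6726 bits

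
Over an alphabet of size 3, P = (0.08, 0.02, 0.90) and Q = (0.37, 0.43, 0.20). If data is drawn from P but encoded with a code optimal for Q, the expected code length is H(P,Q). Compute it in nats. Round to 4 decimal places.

H(P,Q) = −Σ p·ln q.
  −0.08·ln(0.37) = 0.07954
  −0.02·ln(0.43) = 0.01688
  −0.90·ln(0.20) = 1.44849
H(P,Q) = 1.5449 nats.

1.5449 nats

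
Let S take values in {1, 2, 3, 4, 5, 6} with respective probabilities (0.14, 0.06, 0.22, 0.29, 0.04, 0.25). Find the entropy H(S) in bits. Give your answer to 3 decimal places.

2.325 bits

H(S) = −Σ p·log₂ p.
  −(0.14)·log₂(0.14) = 0.3971
  −(0.06)·log₂(0.06) = 0.2435
  −(0.22)·log₂(0.22) = 0.4806
  −(0.29)·log₂(0.29) = 0.5179
  −(0.04)·log₂(0.04) = 0.1858
  −(0.25)·log₂(0.25) = 0.5000
Sum: 0.3971 + 0.2435 + 0.4806 + 0.5179 + 0.1858 + 0.5000 = 2.325 bits.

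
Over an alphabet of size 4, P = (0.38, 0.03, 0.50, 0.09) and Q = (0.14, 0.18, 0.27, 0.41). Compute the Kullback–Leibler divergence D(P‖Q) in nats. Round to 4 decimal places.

0.4973 nats

D(P‖Q) = Σ p·ln(p/q).
  0.38·ln(0.38/0.14) = 0.37944
  0.03·ln(0.03/0.18) = -0.05375
  0.50·ln(0.50/0.27) = 0.30809
  0.09·ln(0.09/0.41) = -0.13647
D(P‖Q) = 0.4973 nats.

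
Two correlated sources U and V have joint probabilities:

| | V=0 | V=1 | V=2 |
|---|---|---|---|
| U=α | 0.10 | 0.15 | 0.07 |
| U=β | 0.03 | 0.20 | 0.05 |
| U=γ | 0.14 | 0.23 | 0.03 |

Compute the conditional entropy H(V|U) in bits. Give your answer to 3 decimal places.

Chain rule: H(V|U) = H(U,V) − H(U).
Marginals: p(U) = (0.3200, 0.2800, 0.4000), p(V) = (0.2700, 0.5800, 0.1500).
H(U,V) = 2.8801 bits; H(U) = 1.5690 bits.
H(V|U) = 2.8801 − 1.5690 = 1.311 bits.

1.311 bits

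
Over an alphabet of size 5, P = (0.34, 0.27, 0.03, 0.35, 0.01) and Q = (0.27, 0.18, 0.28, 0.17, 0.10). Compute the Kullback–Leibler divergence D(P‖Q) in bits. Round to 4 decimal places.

0.5058 bits

D(P‖Q) = Σ p·log₂(p/q).
  0.34·log₂(0.34/0.27) = 0.11308
  0.27·log₂(0.27/0.18) = 0.15794
  0.03·log₂(0.03/0.28) = -0.09667
  0.35·log₂(0.35/0.17) = 0.36464
  0.01·log₂(0.01/0.10) = -0.03322
D(P‖Q) = 0.5058 bits.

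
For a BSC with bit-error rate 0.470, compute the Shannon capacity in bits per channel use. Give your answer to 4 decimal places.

0.0026 bits

Binary symmetric channel: C = 1 − h₂(ε) where h₂ is the binary entropy function.
h₂(0.470) = −0.470·log₂0.470 − 0.530·log₂0.530 = 0.9974.
C = 1 − 0.9974 = 0.0026 bits per channel use.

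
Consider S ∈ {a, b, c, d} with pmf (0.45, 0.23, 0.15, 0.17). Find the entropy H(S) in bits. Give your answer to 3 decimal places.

H(S) = −Σ p·log₂ p.
  −(0.45)·log₂(0.45) = 0.5184
  −(0.23)·log₂(0.23) = 0.4877
  −(0.15)·log₂(0.15) = 0.4105
  −(0.17)·log₂(0.17) = 0.4346
Sum: 0.5184 + 0.4877 + 0.4105 + 0.4346 = 1.851 bits.

1.851 bits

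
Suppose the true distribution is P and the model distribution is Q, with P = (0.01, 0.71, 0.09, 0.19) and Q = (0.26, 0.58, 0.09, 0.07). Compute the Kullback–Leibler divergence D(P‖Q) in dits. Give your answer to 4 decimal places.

0.1306 dits

D(P‖Q) = Σ p·log₁₀(p/q).
  0.01·log₁₀(0.01/0.26) = -0.01415
  0.71·log₁₀(0.71/0.58) = 0.06236
  0.09·log₁₀(0.09/0.09) = 0.00000
  0.19·log₁₀(0.19/0.07) = 0.08239
D(P‖Q) = 0.1306 dits.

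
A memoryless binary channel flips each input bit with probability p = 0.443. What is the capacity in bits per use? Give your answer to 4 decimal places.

Binary symmetric channel: C = 1 − h₂(ε) where h₂ is the binary entropy function.
h₂(0.443) = −0.443·log₂0.443 − 0.557·log₂0.557 = 0.9906.
C = 1 − 0.9906 = 0.0094 bits per channel use.

0.0094 bits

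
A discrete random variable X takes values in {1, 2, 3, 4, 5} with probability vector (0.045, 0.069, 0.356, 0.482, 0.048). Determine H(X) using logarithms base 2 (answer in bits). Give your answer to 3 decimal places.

H(X) = −Σ p·log₂ p.
  −(0.045)·log₂(0.045) = 0.2013
  −(0.069)·log₂(0.069) = 0.2662
  −(0.356)·log₂(0.356) = 0.5305
  −(0.482)·log₂(0.482) = 0.5075
  −(0.048)·log₂(0.048) = 0.2103
Sum: 0.2013 + 0.2662 + 0.5305 + 0.5075 + 0.2103 = 1.716 bits.

1.716 bits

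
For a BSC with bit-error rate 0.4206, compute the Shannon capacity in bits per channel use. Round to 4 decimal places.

Binary symmetric channel: C = 1 − h₂(ε) where h₂ is the binary entropy function.
h₂(0.4206) = −0.4206·log₂0.4206 − 0.5794·log₂0.5794 = 0.9817.
C = 1 − 0.9817 = 0.0183 bits per channel use.

0.0183 bits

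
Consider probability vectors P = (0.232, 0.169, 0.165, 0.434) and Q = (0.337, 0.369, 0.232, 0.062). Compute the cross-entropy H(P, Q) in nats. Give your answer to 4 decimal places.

1.8687 nats

H(P,Q) = −Σ p·ln q.
  −0.232·ln(0.337) = 0.25234
  −0.169·ln(0.369) = 0.16849
  −0.165·ln(0.232) = 0.24107
  −0.434·ln(0.062) = 1.20679
H(P,Q) = 1.8687 nats.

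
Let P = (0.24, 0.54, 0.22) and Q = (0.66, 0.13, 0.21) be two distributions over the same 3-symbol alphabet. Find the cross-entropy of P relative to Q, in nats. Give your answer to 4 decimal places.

1.5448 nats

H(P,Q) = −Σ p·ln q.
  −0.24·ln(0.66) = 0.09972
  −0.54·ln(0.13) = 1.10172
  −0.22·ln(0.21) = 0.34334
H(P,Q) = 1.5448 nats.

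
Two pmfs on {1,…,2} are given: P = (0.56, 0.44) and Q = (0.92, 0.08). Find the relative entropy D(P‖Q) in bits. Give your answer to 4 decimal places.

D(P‖Q) = Σ p·log₂(p/q).
  0.56·log₂(0.56/0.92) = -0.40108
  0.44·log₂(0.44/0.08) = 1.08215
D(P‖Q) = 0.6811 bits.

0.6811 bits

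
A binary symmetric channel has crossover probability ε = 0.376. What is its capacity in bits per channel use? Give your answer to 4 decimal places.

Binary symmetric channel: C = 1 − h₂(ε) where h₂ is the binary entropy function.
h₂(0.376) = −0.376·log₂0.376 − 0.624·log₂0.624 = 0.9552.
C = 1 − 0.9552 = 0.0448 bits per channel use.

0.0448 bits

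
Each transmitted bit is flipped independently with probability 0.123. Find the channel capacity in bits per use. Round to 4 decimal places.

Binary symmetric channel: C = 1 − h₂(ε) where h₂ is the binary entropy function.
h₂(0.123) = −0.123·log₂0.123 − 0.877·log₂0.877 = 0.5379.
C = 1 − 0.5379 = 0.4621 bits per channel use.

0.4621 bits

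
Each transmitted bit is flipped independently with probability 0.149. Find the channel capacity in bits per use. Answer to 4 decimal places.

Binary symmetric channel: C = 1 − h₂(ε) where h₂ is the binary entropy function.
h₂(0.149) = −0.149·log₂0.149 − 0.851·log₂0.851 = 0.6073.
C = 1 − 0.6073 = 0.3927 bits per channel use.

0.3927 bits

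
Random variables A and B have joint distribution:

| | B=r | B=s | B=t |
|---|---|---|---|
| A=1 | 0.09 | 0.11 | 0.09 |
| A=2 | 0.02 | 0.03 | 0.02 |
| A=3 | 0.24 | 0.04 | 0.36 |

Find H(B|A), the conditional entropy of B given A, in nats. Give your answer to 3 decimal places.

Marginals: p(A) = (0.2900, 0.0700, 0.6400), p(B) = (0.3500, 0.1800, 0.4700).
H(B|A) = Σ p(A) · H(B|A=·).
  A=1: p=0.2900, H(B|A=1) = 1.0940
  A=2: p=0.0700, H(B|A=2) = 1.0790
  A=3: p=0.6400, H(B|A=3) = 0.8647
Weighted sum = 0.946 nats.

0.946 nats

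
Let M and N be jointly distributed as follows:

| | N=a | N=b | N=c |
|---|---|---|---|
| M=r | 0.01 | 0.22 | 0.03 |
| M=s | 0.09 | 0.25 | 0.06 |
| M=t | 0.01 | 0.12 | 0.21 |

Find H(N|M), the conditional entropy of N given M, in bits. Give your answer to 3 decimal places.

Chain rule: H(N|M) = H(M,N) − H(M).
Marginals: p(M) = (0.2600, 0.4000, 0.3400), p(N) = (0.1100, 0.5900, 0.3000).
H(M,N) = 2.6613 bits; H(M) = 1.5632 bits.
H(N|M) = 2.6613 − 1.5632 = 1.098 bits.

1.098 bits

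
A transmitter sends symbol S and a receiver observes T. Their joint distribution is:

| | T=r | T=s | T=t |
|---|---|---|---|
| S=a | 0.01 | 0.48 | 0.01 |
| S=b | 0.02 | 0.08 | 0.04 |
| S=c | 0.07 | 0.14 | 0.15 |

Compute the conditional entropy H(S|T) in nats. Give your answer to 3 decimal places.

0.798 nats

Marginals: p(S) = (0.5000, 0.1400, 0.3600), p(T) = (0.1000, 0.7000, 0.2000).
H(S|T) = Σ p(T) · H(S|T=·).
  T=r: p=0.1000, H(S|T=r) = 0.8018
  T=s: p=0.7000, H(S|T=s) = 0.8285
  T=t: p=0.2000, H(S|T=t) = 0.6874
Weighted sum = 0.798 nats.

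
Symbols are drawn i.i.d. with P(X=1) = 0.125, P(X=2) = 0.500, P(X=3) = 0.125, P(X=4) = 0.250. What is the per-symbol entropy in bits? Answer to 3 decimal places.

H(X) = −Σ p·log₂ p.
  −(0.125)·log₂(0.125) = 0.3750
  −(0.500)·log₂(0.500) = 0.5000
  −(0.125)·log₂(0.125) = 0.3750
  −(0.250)·log₂(0.250) = 0.5000
Sum: 0.3750 + 0.5000 + 0.3750 + 0.5000 = 1.750 bits.

1.750 bits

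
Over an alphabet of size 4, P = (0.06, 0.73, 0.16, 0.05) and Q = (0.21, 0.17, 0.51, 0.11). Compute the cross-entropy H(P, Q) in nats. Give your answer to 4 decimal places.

H(P,Q) = −Σ p·ln q.
  −0.06·ln(0.21) = 0.09364
  −0.73·ln(0.17) = 1.29353
  −0.16·ln(0.51) = 0.10774
  −0.05·ln(0.11) = 0.11036
H(P,Q) = 1.6053 nats.

1.6053 nats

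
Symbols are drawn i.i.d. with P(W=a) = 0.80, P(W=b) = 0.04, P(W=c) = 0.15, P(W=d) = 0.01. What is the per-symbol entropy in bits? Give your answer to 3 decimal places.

0.920 bits

H(W) = −Σ p·log₂ p.
  −(0.80)·log₂(0.80) = 0.2575
  −(0.04)·log₂(0.04) = 0.1858
  −(0.15)·log₂(0.15) = 0.4105
  −(0.01)·log₂(0.01) = 0.0664
Sum: 0.2575 + 0.1858 + 0.4105 + 0.0664 = 0.920 bits.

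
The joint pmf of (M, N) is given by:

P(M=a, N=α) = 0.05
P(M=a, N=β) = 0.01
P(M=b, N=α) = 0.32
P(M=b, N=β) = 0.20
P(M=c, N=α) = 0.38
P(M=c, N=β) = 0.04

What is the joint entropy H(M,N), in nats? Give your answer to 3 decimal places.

1.379 nats

H(M,N) = −Σ p(x,y)·ln p(x,y) over all 6 cells.
  cell (a,α): −0.05·ln0.05 = 0.1498
  cell (a,β): −0.01·ln0.01 = 0.0461
  cell (b,α): −0.32·ln0.32 = 0.3646
  cell (b,β): −0.20·ln0.20 = 0.3219
  cell (c,α): −0.38·ln0.38 = 0.3677
  cell (c,β): −0.04·ln0.04 = 0.1288
Sum = 1.379 nats.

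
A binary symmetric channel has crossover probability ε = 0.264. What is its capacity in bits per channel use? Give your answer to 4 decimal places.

Binary symmetric channel: C = 1 − h₂(ε) where h₂ is the binary entropy function.
h₂(0.264) = −0.264·log₂0.264 − 0.736·log₂0.736 = 0.8327.
C = 1 − 0.8327 = 0.1673 bits per channel use.

0.1673 bits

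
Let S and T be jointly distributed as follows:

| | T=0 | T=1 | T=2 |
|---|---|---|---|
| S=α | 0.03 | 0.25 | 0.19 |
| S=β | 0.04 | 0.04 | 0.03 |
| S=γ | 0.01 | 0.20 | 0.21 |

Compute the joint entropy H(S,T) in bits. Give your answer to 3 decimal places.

2.634 bits

H(S,T) = −Σ p(x,y)·log₂ p(x,y) over all 9 cells.
  cell (α,0): −0.03·log₂0.03 = 0.1518
  cell (α,1): −0.25·log₂0.25 = 0.5000
  cell (α,2): −0.19·log₂0.19 = 0.4552
  cell (β,0): −0.04·log₂0.04 = 0.1858
  cell (β,1): −0.04·log₂0.04 = 0.1858
  cell (β,2): −0.03·log₂0.03 = 0.1518
  cell (γ,0): −0.01·log₂0.01 = 0.0664
  cell (γ,1): −0.20·log₂0.20 = 0.4644
  cell (γ,2): −0.21·log₂0.21 = 0.4728
Sum = 2.634 bits.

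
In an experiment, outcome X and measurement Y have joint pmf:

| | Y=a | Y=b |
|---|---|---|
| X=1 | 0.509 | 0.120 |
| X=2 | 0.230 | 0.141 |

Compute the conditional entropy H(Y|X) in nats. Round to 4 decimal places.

0.5529 nats

Chain rule: H(Y|X) = H(X,Y) − H(X).
Marginals: p(X) = (0.6290, 0.3710), p(Y) = (0.7390, 0.2610).
H(X,Y) = 1.2124 nats; H(X) = 0.6595 nats.
H(Y|X) = 1.2124 − 0.6595 = 0.5529 nats.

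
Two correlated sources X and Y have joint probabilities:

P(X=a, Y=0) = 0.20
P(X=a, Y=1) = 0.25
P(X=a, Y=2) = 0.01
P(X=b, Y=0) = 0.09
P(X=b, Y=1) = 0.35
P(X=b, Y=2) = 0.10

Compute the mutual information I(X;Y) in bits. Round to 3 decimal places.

Marginals: p(X) = (0.4600, 0.5400), p(Y) = (0.2900, 0.6000, 0.1100).
I(X;Y) = Σ p(x,y)·log₂[p(x,y)/(p(x)p(y))].
  (a,0): 0.20·log₂(1.4993) = 0.1168
  (a,1): 0.25·log₂(0.9058) = -0.0357
  (a,2): 0.01·log₂(0.1976) = -0.0234
  (b,0): 0.09·log₂(0.5747) = -0.0719
  (b,1): 0.35·log₂(1.0802) = 0.0390
  (b,2): 0.10·log₂(1.6835) = 0.0751
Sum = 0.100 bits.

0.100 bits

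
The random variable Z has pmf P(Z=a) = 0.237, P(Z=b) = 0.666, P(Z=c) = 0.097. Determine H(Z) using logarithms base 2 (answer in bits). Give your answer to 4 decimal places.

1.2093 bits

H(Z) = −Σ p·log₂ p.
  −(0.237)·log₂(0.237) = 0.49226
  −(0.666)·log₂(0.666) = 0.39055
  −(0.097)·log₂(0.097) = 0.32649
Sum: 0.49226 + 0.39055 + 0.32649 = 1.2093 bits.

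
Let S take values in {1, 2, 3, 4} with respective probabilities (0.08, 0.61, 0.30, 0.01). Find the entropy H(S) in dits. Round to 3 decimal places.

0.396 dits

H(S) = −Σ p·log₁₀ p.
  −(0.08)·log₁₀(0.08) = 0.0878
  −(0.61)·log₁₀(0.61) = 0.1309
  −(0.30)·log₁₀(0.30) = 0.1569
  −(0.01)·log₁₀(0.01) = 0.0200
Sum: 0.0878 + 0.1309 + 0.1569 + 0.0200 = 0.396 dits.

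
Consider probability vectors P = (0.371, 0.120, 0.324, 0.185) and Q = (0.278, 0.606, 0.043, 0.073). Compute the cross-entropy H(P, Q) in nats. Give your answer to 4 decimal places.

H(P,Q) = −Σ p·ln q.
  −0.371·ln(0.278) = 0.47493
  −0.120·ln(0.606) = 0.06011
  −0.324·ln(0.043) = 1.01948
  −0.185·ln(0.073) = 0.48420
H(P,Q) = 2.0387 nats.

2.0387 nats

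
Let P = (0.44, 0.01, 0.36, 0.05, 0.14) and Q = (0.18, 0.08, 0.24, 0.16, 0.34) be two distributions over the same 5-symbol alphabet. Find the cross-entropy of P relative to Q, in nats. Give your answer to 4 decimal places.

1.5362 nats

H(P,Q) = −Σ p·ln q.
  −0.44·ln(0.18) = 0.75451
  −0.01·ln(0.08) = 0.02526
  −0.36·ln(0.24) = 0.51376
  −0.05·ln(0.16) = 0.09163
  −0.14·ln(0.34) = 0.15103
H(P,Q) = 1.5362 nats.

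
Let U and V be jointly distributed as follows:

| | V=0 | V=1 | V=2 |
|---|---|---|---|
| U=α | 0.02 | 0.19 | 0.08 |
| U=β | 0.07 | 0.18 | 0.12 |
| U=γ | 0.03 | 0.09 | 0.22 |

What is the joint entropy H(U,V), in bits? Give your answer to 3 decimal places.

H(U,V) = −Σ p(x,y)·log₂ p(x,y) over all 9 cells.
  cell (α,0): −0.02·log₂0.02 = 0.1129
  cell (α,1): −0.19·log₂0.19 = 0.4552
  cell (α,2): −0.08·log₂0.08 = 0.2915
  cell (β,0): −0.07·log₂0.07 = 0.2686
  cell (β,1): −0.18·log₂0.18 = 0.4453
  cell (β,2): −0.12·log₂0.12 = 0.3671
  cell (γ,0): −0.03·log₂0.03 = 0.1518
  cell (γ,1): −0.09·log₂0.09 = 0.3127
  cell (γ,2): −0.22·log₂0.22 = 0.4806
Sum = 2.886 bits.

2.886 bits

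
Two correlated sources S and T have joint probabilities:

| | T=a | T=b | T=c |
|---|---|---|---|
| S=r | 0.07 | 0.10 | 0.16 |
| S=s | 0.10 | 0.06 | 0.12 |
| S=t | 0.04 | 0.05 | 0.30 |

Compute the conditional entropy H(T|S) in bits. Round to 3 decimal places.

Chain rule: H(T|S) = H(S,T) − H(S).
Marginals: p(S) = (0.3300, 0.2800, 0.3900), p(T) = (0.2100, 0.2100, 0.5800).
H(S,T) = 2.8895 bits; H(S) = 1.5718 bits.
H(T|S) = 2.8895 − 1.5718 = 1.318 bits.

1.318 bits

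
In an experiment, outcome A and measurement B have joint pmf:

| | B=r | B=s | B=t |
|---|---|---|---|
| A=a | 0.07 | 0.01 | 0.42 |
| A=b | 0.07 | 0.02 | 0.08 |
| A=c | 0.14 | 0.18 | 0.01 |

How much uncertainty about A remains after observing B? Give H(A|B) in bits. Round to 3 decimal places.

0.960 bits

Marginals: p(A) = (0.5000, 0.1700, 0.3300), p(B) = (0.2800, 0.2100, 0.5100).
H(A|B) = Σ p(B) · H(A|B=·).
  B=r: p=0.2800, H(A|B=r) = 1.5000
  B=s: p=0.2100, H(A|B=s) = 0.7229
  B=t: p=0.5100, H(A|B=t) = 0.7611
Weighted sum = 0.960 bits.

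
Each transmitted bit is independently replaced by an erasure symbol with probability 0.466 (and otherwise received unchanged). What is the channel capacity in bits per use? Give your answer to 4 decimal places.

0.5340 bits

Binary erasure channel: capacity C = 1 − ε.
C = 1 − 0.466 = 0.5340 bits per channel use.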